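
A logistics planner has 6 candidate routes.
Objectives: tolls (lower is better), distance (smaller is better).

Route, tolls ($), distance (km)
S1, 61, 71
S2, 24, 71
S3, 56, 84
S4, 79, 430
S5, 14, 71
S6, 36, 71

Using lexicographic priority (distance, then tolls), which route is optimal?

First minimize distance: best is 71, kept {S1, S2, S5, S6}.
Then minimize tolls: best is 14, kept {S5}.

S5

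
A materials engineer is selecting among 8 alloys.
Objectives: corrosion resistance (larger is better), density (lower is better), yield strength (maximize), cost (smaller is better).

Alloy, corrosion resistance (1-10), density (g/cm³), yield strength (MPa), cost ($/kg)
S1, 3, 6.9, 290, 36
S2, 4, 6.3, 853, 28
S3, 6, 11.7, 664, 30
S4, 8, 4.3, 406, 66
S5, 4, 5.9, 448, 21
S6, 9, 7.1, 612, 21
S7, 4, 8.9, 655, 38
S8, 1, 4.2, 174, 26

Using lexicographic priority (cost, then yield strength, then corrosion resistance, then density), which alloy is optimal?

S6

First minimize cost: best is 21, kept {S5, S6}.
Then maximize yield strength: best is 612, kept {S6}.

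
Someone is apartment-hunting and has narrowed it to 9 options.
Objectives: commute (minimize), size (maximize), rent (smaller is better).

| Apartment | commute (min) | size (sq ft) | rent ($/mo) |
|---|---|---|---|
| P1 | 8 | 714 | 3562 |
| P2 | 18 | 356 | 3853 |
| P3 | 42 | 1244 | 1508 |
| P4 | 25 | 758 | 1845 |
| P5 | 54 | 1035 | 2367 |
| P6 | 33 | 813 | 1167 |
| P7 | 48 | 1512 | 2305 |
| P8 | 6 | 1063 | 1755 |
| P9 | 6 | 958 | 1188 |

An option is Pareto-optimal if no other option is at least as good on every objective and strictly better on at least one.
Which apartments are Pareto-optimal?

P3, P6, P7, P8, P9

P1: dominated by P8 (commute 6≤8, size 1063≥714, rent 1755≤3562).
P2: dominated by P1 (commute 8≤18, size 714≥356, rent 3562≤3853).
P3: not dominated.
P4: dominated by P8 (commute 6≤25, size 1063≥758, rent 1755≤1845).
P5: dominated by P3 (commute 42≤54, size 1244≥1035, rent 1508≤2367).
P6: not dominated (best rent).
P7: not dominated (best size).
P8: not dominated.
P9: not dominated.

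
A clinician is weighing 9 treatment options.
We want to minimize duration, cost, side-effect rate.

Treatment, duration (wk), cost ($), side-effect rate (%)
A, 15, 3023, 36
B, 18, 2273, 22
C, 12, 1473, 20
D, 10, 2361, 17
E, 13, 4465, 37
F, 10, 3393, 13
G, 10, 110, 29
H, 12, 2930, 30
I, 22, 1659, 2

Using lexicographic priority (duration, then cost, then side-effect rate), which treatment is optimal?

G

First minimize duration: best is 10, kept {D, F, G}.
Then minimize cost: best is 110, kept {G}.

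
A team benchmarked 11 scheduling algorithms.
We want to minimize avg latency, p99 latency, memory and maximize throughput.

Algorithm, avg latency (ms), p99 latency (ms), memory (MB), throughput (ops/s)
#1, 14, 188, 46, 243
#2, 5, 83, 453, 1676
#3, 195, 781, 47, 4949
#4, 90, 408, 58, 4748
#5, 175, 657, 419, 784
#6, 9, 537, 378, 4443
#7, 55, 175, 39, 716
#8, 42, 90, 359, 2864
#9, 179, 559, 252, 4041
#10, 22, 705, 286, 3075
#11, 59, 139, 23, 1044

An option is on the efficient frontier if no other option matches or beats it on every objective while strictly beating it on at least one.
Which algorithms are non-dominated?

#1, #2, #3, #4, #6, #7, #8, #10, #11

#1: not dominated.
#2: not dominated (best avg latency).
#3: not dominated (best throughput).
#4: not dominated.
#5: dominated by #4 (avg latency 90≤175, p99 latency 408≤657, memory 58≤419, throughput 4748≥784).
#6: not dominated.
#7: not dominated.
#8: not dominated.
#9: dominated by #4 (avg latency 90≤179, p99 latency 408≤559, memory 58≤252, throughput 4748≥4041).
#10: not dominated.
#11: not dominated (best memory).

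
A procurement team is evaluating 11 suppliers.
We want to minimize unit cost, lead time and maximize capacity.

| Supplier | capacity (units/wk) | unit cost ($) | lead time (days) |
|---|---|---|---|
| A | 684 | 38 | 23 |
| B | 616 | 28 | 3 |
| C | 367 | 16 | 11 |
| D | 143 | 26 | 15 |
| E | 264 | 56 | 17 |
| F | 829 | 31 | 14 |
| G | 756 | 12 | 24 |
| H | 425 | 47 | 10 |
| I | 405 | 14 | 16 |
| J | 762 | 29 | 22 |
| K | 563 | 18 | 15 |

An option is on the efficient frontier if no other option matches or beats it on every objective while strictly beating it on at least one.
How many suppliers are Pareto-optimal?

7

A: dominated by F (capacity 829≥684, unit cost 31≤38, lead time 14≤23).
B: not dominated (best lead time).
C: not dominated.
D: dominated by C (capacity 367≥143, unit cost 16≤26, lead time 11≤15).
E: dominated by B (capacity 616≥264, unit cost 28≤56, lead time 3≤17).
F: not dominated (best capacity).
G: not dominated (best unit cost).
H: dominated by B (capacity 616≥425, unit cost 28≤47, lead time 3≤10).
I: not dominated.
J: not dominated.
K: not dominated.
Pareto-optimal: B, C, F, G, I, J, K → 7.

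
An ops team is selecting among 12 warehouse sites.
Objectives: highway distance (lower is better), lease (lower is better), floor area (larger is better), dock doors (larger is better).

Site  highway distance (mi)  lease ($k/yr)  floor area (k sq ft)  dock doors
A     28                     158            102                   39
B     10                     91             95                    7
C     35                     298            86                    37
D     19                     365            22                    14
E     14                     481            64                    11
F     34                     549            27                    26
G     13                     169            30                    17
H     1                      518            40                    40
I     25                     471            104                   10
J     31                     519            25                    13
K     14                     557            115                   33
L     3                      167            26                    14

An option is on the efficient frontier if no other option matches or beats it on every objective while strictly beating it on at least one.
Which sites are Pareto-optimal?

A: not dominated.
B: not dominated (best lease).
C: dominated by A (highway distance 28≤35, lease 158≤298, floor area 102≥86, dock doors 39≥37).
D: dominated by G (highway distance 13≤19, lease 169≤365, floor area 30≥22, dock doors 17≥14).
E: not dominated.
F: dominated by A (highway distance 28≤34, lease 158≤549, floor area 102≥27, dock doors 39≥26).
G: not dominated.
H: not dominated (best highway distance).
I: not dominated.
J: dominated by A (highway distance 28≤31, lease 158≤519, floor area 102≥25, dock doors 39≥13).
K: not dominated (best floor area).
L: not dominated.

A, B, E, G, H, I, K, L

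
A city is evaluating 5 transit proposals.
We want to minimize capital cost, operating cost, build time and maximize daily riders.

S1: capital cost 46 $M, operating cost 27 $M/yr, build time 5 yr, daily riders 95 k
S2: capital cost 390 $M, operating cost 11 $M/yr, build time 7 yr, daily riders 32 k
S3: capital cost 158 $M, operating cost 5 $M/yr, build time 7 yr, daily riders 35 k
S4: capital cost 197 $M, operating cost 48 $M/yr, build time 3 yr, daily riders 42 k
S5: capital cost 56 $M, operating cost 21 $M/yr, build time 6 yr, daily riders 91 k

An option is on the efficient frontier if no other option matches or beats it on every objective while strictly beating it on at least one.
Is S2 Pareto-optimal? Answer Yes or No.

S3 vs S2: capital cost 158≤390, operating cost 5≤11, build time 7≤7, daily riders 35≥32 — S3 is at least as good on every objective and strictly better on at least one, so S3 dominates S2.

No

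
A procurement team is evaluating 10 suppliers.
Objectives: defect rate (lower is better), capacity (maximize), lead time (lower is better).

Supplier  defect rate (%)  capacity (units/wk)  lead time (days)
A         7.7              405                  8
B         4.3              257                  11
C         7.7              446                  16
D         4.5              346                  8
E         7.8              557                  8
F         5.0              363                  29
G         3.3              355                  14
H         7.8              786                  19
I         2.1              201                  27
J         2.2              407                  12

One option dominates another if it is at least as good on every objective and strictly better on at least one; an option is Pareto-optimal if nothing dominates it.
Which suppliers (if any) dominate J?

A: worse on defect rate (7.7 vs 2.2).
B: worse on defect rate (4.3 vs 2.2).
C: worse on defect rate (7.7 vs 2.2).
D: worse on defect rate (4.5 vs 2.2).
E: worse on defect rate (7.8 vs 2.2).
F: worse on defect rate (5.0 vs 2.2).
G: worse on defect rate (3.3 vs 2.2).
H: worse on defect rate (7.8 vs 2.2).
I: worse on capacity (201 vs 407).
No option dominates J.

none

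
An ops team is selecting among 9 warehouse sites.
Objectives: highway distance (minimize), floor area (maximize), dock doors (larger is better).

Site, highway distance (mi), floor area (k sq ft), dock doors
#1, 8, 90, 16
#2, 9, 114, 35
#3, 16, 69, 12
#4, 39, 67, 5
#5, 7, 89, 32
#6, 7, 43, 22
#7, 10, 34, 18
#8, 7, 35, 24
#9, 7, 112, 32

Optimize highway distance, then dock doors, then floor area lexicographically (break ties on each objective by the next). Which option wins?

First minimize highway distance: best is 7, kept {#5, #6, #8, #9}.
Then maximize dock doors: best is 32, kept {#5, #9}.
Then maximize floor area: best is 112, kept {#9}.

#9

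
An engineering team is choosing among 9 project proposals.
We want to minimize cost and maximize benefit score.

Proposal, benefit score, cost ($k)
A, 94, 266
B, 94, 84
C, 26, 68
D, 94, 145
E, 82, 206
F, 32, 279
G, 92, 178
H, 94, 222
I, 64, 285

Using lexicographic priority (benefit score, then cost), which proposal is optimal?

B

First maximize benefit score: best is 94, kept {A, B, D, H}.
Then minimize cost: best is 84, kept {B}.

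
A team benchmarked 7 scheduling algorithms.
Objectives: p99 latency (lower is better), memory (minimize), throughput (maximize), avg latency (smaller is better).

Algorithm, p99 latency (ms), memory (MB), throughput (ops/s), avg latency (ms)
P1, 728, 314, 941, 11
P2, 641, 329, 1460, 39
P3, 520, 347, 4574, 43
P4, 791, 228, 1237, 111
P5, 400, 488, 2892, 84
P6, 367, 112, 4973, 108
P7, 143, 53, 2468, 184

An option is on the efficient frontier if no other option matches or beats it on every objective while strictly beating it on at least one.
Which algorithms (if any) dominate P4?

P6: p99 latency 367≤791, memory 112≤228, throughput 4973≥1237, avg latency 108≤111 — dominates P4.
Others (P1, P2, P3, P5, P7) are each worse than P4 on at least one objective.

P6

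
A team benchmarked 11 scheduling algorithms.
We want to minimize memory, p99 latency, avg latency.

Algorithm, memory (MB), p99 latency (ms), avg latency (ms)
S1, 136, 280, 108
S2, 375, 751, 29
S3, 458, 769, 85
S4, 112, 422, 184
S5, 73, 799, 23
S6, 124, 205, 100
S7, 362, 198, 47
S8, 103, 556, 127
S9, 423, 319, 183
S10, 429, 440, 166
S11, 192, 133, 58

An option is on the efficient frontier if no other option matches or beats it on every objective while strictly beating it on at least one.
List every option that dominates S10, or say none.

S1, S6, S7, S11

S1: memory 136≤429, p99 latency 280≤440, avg latency 108≤166 — dominates S10.
S6: memory 124≤429, p99 latency 205≤440, avg latency 100≤166 — dominates S10.
S7: memory 362≤429, p99 latency 198≤440, avg latency 47≤166 — dominates S10.
S11: memory 192≤429, p99 latency 133≤440, avg latency 58≤166 — dominates S10.
Others (S2, S3, S4, S5, S8, S9) are each worse than S10 on at least one objective.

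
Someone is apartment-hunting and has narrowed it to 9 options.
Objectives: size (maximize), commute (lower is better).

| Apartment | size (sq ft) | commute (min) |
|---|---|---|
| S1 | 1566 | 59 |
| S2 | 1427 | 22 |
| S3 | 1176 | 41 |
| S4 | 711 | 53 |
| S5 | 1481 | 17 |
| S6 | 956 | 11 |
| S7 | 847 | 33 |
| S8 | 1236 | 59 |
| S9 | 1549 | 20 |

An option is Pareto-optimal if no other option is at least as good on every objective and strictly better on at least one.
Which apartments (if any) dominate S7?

S2, S5, S6, S9

S2: size 1427≥847, commute 22≤33 — dominates S7.
S5: size 1481≥847, commute 17≤33 — dominates S7.
S6: size 956≥847, commute 11≤33 — dominates S7.
S9: size 1549≥847, commute 20≤33 — dominates S7.
Others (S1, S3, S4, S8) are each worse than S7 on at least one objective.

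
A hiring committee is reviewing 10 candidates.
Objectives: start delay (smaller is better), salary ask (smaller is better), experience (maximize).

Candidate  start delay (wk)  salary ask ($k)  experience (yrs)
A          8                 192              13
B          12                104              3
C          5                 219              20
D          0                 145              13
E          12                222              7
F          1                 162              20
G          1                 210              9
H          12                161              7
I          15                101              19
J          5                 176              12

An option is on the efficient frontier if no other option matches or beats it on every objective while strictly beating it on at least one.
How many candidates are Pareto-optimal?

A: dominated by D (start delay 0≤8, salary ask 145≤192, experience 13≥13).
B: not dominated.
C: dominated by F (start delay 1≤5, salary ask 162≤219, experience 20≥20).
D: not dominated (best start delay).
E: dominated by A (start delay 8≤12, salary ask 192≤222, experience 13≥7).
F: not dominated.
G: dominated by D (start delay 0≤1, salary ask 145≤210, experience 13≥9).
H: dominated by D (start delay 0≤12, salary ask 145≤161, experience 13≥7).
I: not dominated (best salary ask).
J: dominated by D (start delay 0≤5, salary ask 145≤176, experience 13≥12).
Pareto-optimal: B, D, F, I → 4.

4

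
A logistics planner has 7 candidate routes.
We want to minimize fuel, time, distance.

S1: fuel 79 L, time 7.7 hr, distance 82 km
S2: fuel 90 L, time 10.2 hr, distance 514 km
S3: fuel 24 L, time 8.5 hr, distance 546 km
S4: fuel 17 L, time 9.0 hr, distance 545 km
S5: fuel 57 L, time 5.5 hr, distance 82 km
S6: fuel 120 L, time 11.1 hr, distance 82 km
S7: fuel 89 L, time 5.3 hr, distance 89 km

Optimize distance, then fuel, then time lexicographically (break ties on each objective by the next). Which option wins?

S5

First minimize distance: best is 82, kept {S1, S5, S6}.
Then minimize fuel: best is 57, kept {S5}.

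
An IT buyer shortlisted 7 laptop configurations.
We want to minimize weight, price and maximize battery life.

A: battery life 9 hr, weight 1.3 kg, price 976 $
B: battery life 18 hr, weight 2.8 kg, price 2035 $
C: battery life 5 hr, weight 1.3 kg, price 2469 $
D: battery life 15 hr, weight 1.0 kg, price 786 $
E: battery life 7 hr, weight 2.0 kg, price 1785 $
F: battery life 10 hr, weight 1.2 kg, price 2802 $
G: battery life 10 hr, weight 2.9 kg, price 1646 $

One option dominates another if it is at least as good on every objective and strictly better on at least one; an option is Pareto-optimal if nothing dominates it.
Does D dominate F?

D vs F: battery life 15≥10, weight 1.0≤1.2, price 786≤2802 — D is at least as good on every objective with at least one strict improvement.

Yes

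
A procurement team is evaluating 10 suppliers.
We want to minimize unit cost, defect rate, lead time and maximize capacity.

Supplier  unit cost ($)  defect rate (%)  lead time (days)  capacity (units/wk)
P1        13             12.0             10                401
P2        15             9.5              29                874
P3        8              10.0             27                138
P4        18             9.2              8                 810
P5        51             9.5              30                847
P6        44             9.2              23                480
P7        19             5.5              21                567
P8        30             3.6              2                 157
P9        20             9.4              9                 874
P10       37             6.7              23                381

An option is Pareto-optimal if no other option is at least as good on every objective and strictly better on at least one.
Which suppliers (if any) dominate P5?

P2, P9

P2: unit cost 15≤51, defect rate 9.5≤9.5, lead time 29≤30, capacity 874≥847 — dominates P5.
P9: unit cost 20≤51, defect rate 9.4≤9.5, lead time 9≤30, capacity 874≥847 — dominates P5.
Others (P1, P3, P4, P6, P7, P8, P10) are each worse than P5 on at least one objective.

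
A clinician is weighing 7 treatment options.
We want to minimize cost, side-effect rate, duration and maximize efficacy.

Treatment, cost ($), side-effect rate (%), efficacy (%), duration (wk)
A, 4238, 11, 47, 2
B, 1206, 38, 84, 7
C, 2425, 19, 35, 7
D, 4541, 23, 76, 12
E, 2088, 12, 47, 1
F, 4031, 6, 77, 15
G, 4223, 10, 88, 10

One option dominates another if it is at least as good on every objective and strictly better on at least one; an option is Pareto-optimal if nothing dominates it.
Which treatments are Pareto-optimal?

A, B, E, F, G

A: not dominated.
B: not dominated (best cost).
C: dominated by E (cost 2088≤2425, side-effect rate 12≤19, efficacy 47≥35, duration 1≤7).
D: dominated by G (cost 4223≤4541, side-effect rate 10≤23, efficacy 88≥76, duration 10≤12).
E: not dominated (best duration).
F: not dominated (best side-effect rate).
G: not dominated (best efficacy).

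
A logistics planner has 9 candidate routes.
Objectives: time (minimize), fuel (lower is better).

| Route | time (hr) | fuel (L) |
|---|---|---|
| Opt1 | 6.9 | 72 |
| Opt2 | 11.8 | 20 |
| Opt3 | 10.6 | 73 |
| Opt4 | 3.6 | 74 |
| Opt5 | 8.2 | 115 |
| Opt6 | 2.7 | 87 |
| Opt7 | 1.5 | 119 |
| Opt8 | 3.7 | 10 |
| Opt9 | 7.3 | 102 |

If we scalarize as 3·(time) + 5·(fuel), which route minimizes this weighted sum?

Opt8

Opt1: 3·6.9 + 5·72 = 380.7
Opt2: 3·11.8 + 5·20 = 135.4
Opt3: 3·10.6 + 5·73 = 396.8
Opt4: 3·3.6 + 5·74 = 380.8
Opt5: 3·8.2 + 5·115 = 599.6
Opt6: 3·2.7 + 5·87 = 443.1
Opt7: 3·1.5 + 5·119 = 599.5
Opt8: 3·3.7 + 5·10 = 61.1
Opt9: 3·7.3 + 5·102 = 531.9
Lowest: Opt8 at 61.1.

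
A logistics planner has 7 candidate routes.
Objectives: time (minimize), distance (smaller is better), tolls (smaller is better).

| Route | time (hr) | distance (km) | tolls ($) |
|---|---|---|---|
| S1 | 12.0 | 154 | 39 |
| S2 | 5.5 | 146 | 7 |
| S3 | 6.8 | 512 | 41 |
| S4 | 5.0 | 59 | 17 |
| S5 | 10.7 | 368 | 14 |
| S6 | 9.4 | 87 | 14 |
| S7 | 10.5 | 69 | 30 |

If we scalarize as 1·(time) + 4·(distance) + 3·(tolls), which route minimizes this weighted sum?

S4

S1: 1·12.0 + 4·154 + 3·39 = 745.0
S2: 1·5.5 + 4·146 + 3·7 = 610.5
S3: 1·6.8 + 4·512 + 3·41 = 2177.8
S4: 1·5.0 + 4·59 + 3·17 = 292.0
S5: 1·10.7 + 4·368 + 3·14 = 1524.7
S6: 1·9.4 + 4·87 + 3·14 = 399.4
S7: 1·10.5 + 4·69 + 3·30 = 376.5
Lowest: S4 at 292.0.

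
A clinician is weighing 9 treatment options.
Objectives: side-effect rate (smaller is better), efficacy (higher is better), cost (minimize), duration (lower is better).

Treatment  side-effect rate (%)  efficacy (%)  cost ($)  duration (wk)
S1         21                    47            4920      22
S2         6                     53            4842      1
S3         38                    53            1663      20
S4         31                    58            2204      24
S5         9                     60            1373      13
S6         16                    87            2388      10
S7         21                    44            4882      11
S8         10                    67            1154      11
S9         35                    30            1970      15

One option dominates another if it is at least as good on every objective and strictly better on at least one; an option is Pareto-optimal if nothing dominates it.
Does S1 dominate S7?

No

S1 vs S7: S1 is worse on cost (4920 vs 4882), so it does not dominate S7.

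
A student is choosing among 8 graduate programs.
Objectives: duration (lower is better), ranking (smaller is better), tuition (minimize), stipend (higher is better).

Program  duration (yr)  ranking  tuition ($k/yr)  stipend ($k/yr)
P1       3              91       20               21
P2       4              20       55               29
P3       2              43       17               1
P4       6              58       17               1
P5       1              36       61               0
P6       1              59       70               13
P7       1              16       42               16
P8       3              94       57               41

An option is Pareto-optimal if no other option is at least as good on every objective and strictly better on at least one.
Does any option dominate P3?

P1: worse on duration (3 vs 2).
P2: worse on duration (4 vs 2).
P4: worse on duration (6 vs 2).
P5: worse on tuition (61 vs 17).
P6: worse on ranking (59 vs 43).
P7: worse on tuition (42 vs 17).
P8: worse on duration (3 vs 2).
No option is at least as good as P3 on every objective and strictly better on one.

No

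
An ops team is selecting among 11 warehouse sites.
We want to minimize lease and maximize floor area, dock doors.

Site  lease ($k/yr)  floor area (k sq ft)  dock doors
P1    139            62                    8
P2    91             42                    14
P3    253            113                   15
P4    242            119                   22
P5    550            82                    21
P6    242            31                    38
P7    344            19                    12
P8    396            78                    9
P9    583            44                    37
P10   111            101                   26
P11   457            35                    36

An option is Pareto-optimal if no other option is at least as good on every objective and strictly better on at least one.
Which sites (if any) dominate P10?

none

P1: worse on lease (139 vs 111).
P2: worse on floor area (42 vs 101).
P3: worse on lease (253 vs 111).
P4: worse on lease (242 vs 111).
P5: worse on lease (550 vs 111).
P6: worse on lease (242 vs 111).
P7: worse on lease (344 vs 111).
P8: worse on lease (396 vs 111).
P9: worse on lease (583 vs 111).
P11: worse on lease (457 vs 111).
No option dominates P10.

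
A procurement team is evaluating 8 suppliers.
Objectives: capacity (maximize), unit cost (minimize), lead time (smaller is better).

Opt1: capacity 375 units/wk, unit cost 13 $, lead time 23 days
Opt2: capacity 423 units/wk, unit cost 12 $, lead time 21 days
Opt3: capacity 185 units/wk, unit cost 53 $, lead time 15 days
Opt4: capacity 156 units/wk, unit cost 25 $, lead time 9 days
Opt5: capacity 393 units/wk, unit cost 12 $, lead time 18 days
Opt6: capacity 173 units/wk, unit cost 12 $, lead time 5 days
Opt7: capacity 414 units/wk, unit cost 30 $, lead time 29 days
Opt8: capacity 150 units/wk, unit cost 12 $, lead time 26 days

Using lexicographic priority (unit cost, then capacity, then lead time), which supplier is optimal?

Opt2

First minimize unit cost: best is 12, kept {Opt2, Opt5, Opt6, Opt8}.
Then maximize capacity: best is 423, kept {Opt2}.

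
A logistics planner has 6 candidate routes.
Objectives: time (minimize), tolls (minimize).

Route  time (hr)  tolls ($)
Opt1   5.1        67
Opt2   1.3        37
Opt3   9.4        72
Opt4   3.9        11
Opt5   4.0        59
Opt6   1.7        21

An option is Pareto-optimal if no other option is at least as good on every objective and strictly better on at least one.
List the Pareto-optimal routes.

Opt1: dominated by Opt2 (time 1.3≤5.1, tolls 37≤67).
Opt2: not dominated (best time).
Opt3: dominated by Opt1 (time 5.1≤9.4, tolls 67≤72).
Opt4: not dominated (best tolls).
Opt5: dominated by Opt2 (time 1.3≤4.0, tolls 37≤59).
Opt6: not dominated.

Opt2, Opt4, Opt6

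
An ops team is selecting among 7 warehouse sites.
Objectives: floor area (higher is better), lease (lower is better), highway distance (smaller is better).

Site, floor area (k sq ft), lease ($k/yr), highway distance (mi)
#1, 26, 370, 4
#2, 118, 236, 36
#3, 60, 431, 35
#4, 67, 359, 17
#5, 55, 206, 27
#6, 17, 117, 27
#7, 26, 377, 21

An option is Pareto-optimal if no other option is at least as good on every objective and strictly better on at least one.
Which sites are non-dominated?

#1, #2, #4, #5, #6

#1: not dominated (best highway distance).
#2: not dominated (best floor area).
#3: dominated by #4 (floor area 67≥60, lease 359≤431, highway distance 17≤35).
#4: not dominated.
#5: not dominated.
#6: not dominated (best lease).
#7: dominated by #1 (floor area 26≥26, lease 370≤377, highway distance 4≤21).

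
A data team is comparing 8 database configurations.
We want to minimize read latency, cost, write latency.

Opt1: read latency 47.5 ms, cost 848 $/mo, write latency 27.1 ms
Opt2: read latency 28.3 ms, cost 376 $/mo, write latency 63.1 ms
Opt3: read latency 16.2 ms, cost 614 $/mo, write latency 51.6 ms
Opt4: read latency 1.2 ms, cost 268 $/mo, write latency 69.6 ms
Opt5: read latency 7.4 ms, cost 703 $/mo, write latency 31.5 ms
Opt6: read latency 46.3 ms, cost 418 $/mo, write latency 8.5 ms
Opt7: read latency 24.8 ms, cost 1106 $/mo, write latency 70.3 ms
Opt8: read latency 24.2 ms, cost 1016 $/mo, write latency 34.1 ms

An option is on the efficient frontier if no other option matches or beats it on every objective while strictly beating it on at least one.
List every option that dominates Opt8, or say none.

Opt5

Opt5: read latency 7.4≤24.2, cost 703≤1016, write latency 31.5≤34.1 — dominates Opt8.
Others (Opt1, Opt2, Opt3, Opt4, Opt6, Opt7) are each worse than Opt8 on at least one objective.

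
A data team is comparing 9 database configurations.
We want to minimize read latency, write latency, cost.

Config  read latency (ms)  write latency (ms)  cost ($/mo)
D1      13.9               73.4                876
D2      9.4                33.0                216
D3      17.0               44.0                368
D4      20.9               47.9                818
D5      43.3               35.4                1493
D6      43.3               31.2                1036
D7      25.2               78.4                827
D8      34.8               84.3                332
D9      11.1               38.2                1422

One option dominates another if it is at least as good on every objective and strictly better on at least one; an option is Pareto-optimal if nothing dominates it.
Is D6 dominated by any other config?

D1: worse on write latency (73.4 vs 31.2).
D2: worse on write latency (33.0 vs 31.2).
D3: worse on write latency (44.0 vs 31.2).
D4: worse on write latency (47.9 vs 31.2).
D5: worse on write latency (35.4 vs 31.2).
D7: worse on write latency (78.4 vs 31.2).
D8: worse on write latency (84.3 vs 31.2).
D9: worse on write latency (38.2 vs 31.2).
No option is at least as good as D6 on every objective and strictly better on one.

No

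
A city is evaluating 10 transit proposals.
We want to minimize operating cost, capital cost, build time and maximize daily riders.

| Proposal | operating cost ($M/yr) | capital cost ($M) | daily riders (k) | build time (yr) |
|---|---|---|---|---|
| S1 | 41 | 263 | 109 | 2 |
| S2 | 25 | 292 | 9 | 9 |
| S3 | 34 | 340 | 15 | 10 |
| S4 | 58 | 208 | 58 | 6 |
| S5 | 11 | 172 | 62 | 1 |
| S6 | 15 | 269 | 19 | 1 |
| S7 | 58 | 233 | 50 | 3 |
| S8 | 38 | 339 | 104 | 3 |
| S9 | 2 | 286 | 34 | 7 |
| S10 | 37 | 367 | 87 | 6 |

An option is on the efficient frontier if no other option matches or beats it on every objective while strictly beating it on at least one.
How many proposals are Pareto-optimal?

S1: not dominated (best daily riders).
S2: dominated by S5 (operating cost 11≤25, capital cost 172≤292, daily riders 62≥9, build time 1≤9).
S3: dominated by S5 (operating cost 11≤34, capital cost 172≤340, daily riders 62≥15, build time 1≤10).
S4: dominated by S5 (operating cost 11≤58, capital cost 172≤208, daily riders 62≥58, build time 1≤6).
S5: not dominated (best capital cost).
S6: dominated by S5 (operating cost 11≤15, capital cost 172≤269, daily riders 62≥19, build time 1≤1).
S7: dominated by S5 (operating cost 11≤58, capital cost 172≤233, daily riders 62≥50, build time 1≤3).
S8: not dominated.
S9: not dominated (best operating cost).
S10: not dominated.
Pareto-optimal: S1, S5, S8, S9, S10 → 5.

5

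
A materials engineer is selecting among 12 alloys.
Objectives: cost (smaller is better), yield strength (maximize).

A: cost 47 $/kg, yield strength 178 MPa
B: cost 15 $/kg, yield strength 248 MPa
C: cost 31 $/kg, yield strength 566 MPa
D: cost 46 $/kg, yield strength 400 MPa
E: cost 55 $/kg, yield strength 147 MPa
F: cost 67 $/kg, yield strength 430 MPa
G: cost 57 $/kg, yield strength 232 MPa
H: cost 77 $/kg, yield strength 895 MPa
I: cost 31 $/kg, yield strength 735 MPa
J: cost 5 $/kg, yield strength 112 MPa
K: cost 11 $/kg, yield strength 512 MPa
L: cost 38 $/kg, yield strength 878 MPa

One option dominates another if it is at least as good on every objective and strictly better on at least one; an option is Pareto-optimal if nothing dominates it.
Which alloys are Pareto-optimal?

H, I, J, K, L

A: dominated by B (cost 15≤47, yield strength 248≥178).
B: dominated by K (cost 11≤15, yield strength 512≥248).
C: dominated by I (cost 31≤31, yield strength 735≥566).
D: dominated by C (cost 31≤46, yield strength 566≥400).
E: dominated by A (cost 47≤55, yield strength 178≥147).
F: dominated by C (cost 31≤67, yield strength 566≥430).
G: dominated by B (cost 15≤57, yield strength 248≥232).
H: not dominated (best yield strength).
I: not dominated.
J: not dominated (best cost).
K: not dominated.
L: not dominated.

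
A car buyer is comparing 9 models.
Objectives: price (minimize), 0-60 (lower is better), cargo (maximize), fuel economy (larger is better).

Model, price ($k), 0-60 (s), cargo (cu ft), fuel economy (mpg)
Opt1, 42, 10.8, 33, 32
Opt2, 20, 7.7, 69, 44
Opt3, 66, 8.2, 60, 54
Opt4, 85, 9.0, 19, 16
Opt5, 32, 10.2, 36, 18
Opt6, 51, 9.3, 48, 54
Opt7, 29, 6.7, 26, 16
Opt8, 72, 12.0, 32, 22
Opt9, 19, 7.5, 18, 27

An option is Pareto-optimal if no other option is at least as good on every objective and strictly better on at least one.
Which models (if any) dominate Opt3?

Opt1: worse on 0-60 (10.8 vs 8.2).
Opt2: worse on fuel economy (44 vs 54).
Opt4: worse on price (85 vs 66).
Opt5: worse on 0-60 (10.2 vs 8.2).
Opt6: worse on 0-60 (9.3 vs 8.2).
Opt7: worse on cargo (26 vs 60).
Opt8: worse on price (72 vs 66).
Opt9: worse on cargo (18 vs 60).
No option dominates Opt3.

none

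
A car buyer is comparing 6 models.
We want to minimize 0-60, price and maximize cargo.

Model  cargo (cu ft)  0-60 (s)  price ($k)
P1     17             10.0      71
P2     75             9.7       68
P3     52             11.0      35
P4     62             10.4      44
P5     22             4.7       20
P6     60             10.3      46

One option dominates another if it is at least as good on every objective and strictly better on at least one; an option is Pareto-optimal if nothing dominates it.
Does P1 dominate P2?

No

P1 vs P2: P1 is worse on cargo (17 vs 75), so it does not dominate P2.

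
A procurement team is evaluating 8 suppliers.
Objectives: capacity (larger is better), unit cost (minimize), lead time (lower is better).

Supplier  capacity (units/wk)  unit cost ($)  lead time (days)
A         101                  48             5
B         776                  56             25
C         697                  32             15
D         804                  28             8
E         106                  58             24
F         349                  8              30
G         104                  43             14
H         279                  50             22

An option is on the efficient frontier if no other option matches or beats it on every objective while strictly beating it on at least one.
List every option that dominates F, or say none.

none

A: worse on capacity (101 vs 349).
B: worse on unit cost (56 vs 8).
C: worse on unit cost (32 vs 8).
D: worse on unit cost (28 vs 8).
E: worse on capacity (106 vs 349).
G: worse on capacity (104 vs 349).
H: worse on capacity (279 vs 349).
No option dominates F.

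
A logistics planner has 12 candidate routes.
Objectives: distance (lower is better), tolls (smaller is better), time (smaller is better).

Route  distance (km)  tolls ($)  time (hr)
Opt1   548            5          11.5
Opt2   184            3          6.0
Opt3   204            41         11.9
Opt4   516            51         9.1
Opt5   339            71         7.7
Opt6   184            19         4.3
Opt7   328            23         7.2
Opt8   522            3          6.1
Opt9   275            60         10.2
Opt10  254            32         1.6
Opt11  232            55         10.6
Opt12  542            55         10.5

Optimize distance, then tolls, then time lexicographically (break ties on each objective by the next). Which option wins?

Opt2

First minimize distance: best is 184, kept {Opt2, Opt6}.
Then minimize tolls: best is 3, kept {Opt2}.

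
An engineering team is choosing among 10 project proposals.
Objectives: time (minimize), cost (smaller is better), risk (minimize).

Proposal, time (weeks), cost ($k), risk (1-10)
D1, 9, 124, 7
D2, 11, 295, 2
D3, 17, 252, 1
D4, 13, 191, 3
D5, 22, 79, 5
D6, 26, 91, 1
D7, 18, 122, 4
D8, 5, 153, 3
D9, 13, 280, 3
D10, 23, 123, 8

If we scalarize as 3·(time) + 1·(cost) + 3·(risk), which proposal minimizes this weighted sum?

D5

D1: 3·9 + 1·124 + 3·7 = 172
D2: 3·11 + 1·295 + 3·2 = 334
D3: 3·17 + 1·252 + 3·1 = 306
D4: 3·13 + 1·191 + 3·3 = 239
D5: 3·22 + 1·79 + 3·5 = 160
D6: 3·26 + 1·91 + 3·1 = 172
D7: 3·18 + 1·122 + 3·4 = 188
D8: 3·5 + 1·153 + 3·3 = 177
D9: 3·13 + 1·280 + 3·3 = 328
D10: 3·23 + 1·123 + 3·8 = 216
Lowest: D5 at 160.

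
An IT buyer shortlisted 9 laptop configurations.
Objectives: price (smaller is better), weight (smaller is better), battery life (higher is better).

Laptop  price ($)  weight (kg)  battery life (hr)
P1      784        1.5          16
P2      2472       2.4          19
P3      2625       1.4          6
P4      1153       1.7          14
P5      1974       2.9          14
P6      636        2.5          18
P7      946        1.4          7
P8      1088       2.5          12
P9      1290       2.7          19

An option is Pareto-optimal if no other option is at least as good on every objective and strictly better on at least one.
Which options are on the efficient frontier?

P1: not dominated.
P2: not dominated.
P3: dominated by P7 (price 946≤2625, weight 1.4≤1.4, battery life 7≥6).
P4: dominated by P1 (price 784≤1153, weight 1.5≤1.7, battery life 16≥14).
P5: dominated by P1 (price 784≤1974, weight 1.5≤2.9, battery life 16≥14).
P6: not dominated (best price).
P7: not dominated.
P8: dominated by P1 (price 784≤1088, weight 1.5≤2.5, battery life 16≥12).
P9: not dominated.

P1, P2, P6, P7, P9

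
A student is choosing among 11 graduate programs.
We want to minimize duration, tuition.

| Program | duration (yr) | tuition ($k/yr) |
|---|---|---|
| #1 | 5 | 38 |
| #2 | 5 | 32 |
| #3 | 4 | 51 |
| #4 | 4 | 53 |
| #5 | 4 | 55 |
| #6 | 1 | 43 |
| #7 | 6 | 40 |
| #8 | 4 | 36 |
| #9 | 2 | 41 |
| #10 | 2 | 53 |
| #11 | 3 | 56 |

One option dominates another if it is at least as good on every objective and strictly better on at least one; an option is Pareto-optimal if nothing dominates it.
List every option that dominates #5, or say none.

#3, #4, #6, #8, #9, #10

#3: duration 4≤4, tuition 51≤55 — dominates #5.
#4: duration 4≤4, tuition 53≤55 — dominates #5.
#6: duration 1≤4, tuition 43≤55 — dominates #5.
#8: duration 4≤4, tuition 36≤55 — dominates #5.
#9: duration 2≤4, tuition 41≤55 — dominates #5.
#10: duration 2≤4, tuition 53≤55 — dominates #5.
Others (#1, #2, #7, #11) are each worse than #5 on at least one objective.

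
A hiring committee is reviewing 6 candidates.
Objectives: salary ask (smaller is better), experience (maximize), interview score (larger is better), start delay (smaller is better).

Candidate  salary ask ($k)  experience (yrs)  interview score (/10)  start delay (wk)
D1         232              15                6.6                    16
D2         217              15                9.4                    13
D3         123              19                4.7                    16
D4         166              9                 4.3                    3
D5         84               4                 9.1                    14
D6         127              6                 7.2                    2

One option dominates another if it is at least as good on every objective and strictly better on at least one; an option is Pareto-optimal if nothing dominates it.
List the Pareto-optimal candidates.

D1: dominated by D2 (salary ask 217≤232, experience 15≥15, interview score 9.4≥6.6, start delay 13≤16).
D2: not dominated (best interview score).
D3: not dominated (best experience).
D4: not dominated.
D5: not dominated (best salary ask).
D6: not dominated (best start delay).

D2, D3, D4, D5, D6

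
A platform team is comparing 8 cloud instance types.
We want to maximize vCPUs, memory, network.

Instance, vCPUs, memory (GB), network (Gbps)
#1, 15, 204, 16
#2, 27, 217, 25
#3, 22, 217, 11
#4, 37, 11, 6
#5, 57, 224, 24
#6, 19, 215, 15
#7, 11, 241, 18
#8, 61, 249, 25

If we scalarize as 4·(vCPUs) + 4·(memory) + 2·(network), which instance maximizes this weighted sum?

#1: 4·15 + 4·204 + 2·16 = 908
#2: 4·27 + 4·217 + 2·25 = 1026
#3: 4·22 + 4·217 + 2·11 = 978
#4: 4·37 + 4·11 + 2·6 = 204
#5: 4·57 + 4·224 + 2·24 = 1172
#6: 4·19 + 4·215 + 2·15 = 966
#7: 4·11 + 4·241 + 2·18 = 1044
#8: 4·61 + 4·249 + 2·25 = 1290
Highest: #8 at 1290.

#8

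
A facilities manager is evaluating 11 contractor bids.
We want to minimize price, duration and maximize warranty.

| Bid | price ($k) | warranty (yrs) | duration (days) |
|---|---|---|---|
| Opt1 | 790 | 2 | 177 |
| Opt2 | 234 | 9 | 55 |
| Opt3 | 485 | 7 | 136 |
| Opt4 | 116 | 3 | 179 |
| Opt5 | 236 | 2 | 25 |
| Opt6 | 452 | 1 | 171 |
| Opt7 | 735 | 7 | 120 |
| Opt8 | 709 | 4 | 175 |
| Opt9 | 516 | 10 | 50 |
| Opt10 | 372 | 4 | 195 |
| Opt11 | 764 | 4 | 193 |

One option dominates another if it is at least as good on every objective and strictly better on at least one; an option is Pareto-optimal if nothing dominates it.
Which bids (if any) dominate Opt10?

Opt2

Opt2: price 234≤372, warranty 9≥4, duration 55≤195 — dominates Opt10.
Others (Opt1, Opt3, Opt4, Opt5, Opt6, Opt7, Opt8, Opt9, Opt11) are each worse than Opt10 on at least one objective.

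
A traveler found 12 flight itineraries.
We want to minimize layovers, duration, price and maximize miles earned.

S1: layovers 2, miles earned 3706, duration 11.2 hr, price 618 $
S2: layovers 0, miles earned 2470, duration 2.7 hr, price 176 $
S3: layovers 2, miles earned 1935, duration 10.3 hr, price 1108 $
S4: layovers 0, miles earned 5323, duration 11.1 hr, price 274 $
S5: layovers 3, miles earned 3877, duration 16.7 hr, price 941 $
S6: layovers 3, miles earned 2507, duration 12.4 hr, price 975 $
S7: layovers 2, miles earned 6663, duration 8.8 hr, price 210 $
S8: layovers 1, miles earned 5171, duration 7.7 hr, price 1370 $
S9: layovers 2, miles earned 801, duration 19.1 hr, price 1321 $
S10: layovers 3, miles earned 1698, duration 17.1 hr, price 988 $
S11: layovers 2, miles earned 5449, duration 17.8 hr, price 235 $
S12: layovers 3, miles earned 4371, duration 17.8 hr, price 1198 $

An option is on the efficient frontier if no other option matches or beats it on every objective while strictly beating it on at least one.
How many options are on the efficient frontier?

S1: dominated by S4 (layovers 0≤2, miles earned 5323≥3706, duration 11.1≤11.2, price 274≤618).
S2: not dominated (best duration).
S3: dominated by S2 (layovers 0≤2, miles earned 2470≥1935, duration 2.7≤10.3, price 176≤1108).
S4: not dominated.
S5: dominated by S4 (layovers 0≤3, miles earned 5323≥3877, duration 11.1≤16.7, price 274≤941).
S6: dominated by S1 (layovers 2≤3, miles earned 3706≥2507, duration 11.2≤12.4, price 618≤975).
S7: not dominated (best miles earned).
S8: not dominated.
S9: dominated by S1 (layovers 2≤2, miles earned 3706≥801, duration 11.2≤19.1, price 618≤1321).
S10: dominated by S1 (layovers 2≤3, miles earned 3706≥1698, duration 11.2≤17.1, price 618≤988).
S11: dominated by S7 (layovers 2≤2, miles earned 6663≥5449, duration 8.8≤17.8, price 210≤235).
S12: dominated by S4 (layovers 0≤3, miles earned 5323≥4371, duration 11.1≤17.8, price 274≤1198).
Pareto-optimal: S2, S4, S7, S8 → 4.

4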